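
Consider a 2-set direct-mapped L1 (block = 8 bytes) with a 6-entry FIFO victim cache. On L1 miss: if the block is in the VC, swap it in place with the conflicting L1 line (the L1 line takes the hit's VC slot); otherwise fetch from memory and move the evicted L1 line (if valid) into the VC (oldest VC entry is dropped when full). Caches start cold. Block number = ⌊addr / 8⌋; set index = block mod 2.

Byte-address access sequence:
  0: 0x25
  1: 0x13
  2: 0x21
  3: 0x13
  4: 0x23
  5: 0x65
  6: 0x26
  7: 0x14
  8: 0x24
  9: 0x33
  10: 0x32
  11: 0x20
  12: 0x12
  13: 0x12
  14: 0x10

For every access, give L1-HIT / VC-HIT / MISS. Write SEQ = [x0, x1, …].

0: 0x25 (blk 4, set 0) → MISS  vc=[]
1: 0x13 (blk 2, set 0) → MISS  vc=[4]
2: 0x21 (blk 4, set 0) → VC-HIT  vc=[2]
3: 0x13 (blk 2, set 0) → VC-HIT  vc=[4]
4: 0x23 (blk 4, set 0) → VC-HIT  vc=[2]
5: 0x65 (blk 12, set 0) → MISS  vc=[2, 4]
6: 0x26 (blk 4, set 0) → VC-HIT  vc=[2, 12]
7: 0x14 (blk 2, set 0) → VC-HIT  vc=[4, 12]
8: 0x24 (blk 4, set 0) → VC-HIT  vc=[2, 12]
9: 0x33 (blk 6, set 0) → MISS  vc=[2, 12, 4]
10: 0x32 (blk 6, set 0) → L1-HIT  vc=[2, 12, 4]
11: 0x20 (blk 4, set 0) → VC-HIT  vc=[2, 12, 6]
12: 0x12 (blk 2, set 0) → VC-HIT  vc=[4, 12, 6]
13: 0x12 (blk 2, set 0) → L1-HIT  vc=[4, 12, 6]
14: 0x10 (blk 2, set 0) → L1-HIT  vc=[4, 12, 6]

SEQ = [MISS, MISS, VC-HIT, VC-HIT, VC-HIT, MISS, VC-HIT, VC-HIT, VC-HIT, MISS, L1-HIT, VC-HIT, VC-HIT, L1-HIT, L1-HIT]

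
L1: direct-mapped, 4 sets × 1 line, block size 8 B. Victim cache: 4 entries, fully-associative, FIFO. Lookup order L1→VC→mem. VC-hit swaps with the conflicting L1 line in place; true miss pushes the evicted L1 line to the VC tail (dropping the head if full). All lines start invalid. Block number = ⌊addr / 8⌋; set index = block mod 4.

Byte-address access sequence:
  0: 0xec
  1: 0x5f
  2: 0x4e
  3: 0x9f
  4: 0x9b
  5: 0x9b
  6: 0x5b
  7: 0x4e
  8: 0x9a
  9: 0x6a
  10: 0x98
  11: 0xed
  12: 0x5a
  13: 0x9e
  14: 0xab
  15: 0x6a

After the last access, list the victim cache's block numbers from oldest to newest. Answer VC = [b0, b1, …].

VC = [21, 11, 9, 29]

#0 0xec→b29/s1 MISS; vc=[]
#1 0x5f→b11/s3 MISS; vc=[]
#2 0x4e→b9/s1 MISS; vc=[29]
#3 0x9f→b19/s3 MISS; vc=[29,11]
#4 0x9b→b19/s3 L1-HIT; vc=[29,11]
#5 0x9b→b19/s3 L1-HIT; vc=[29,11]
#6 0x5b→b11/s3 VC-HIT; vc=[29,19]
#7 0x4e→b9/s1 L1-HIT; vc=[29,19]
#8 0x9a→b19/s3 VC-HIT; vc=[29,11]
#9 0x6a→b13/s1 MISS; vc=[29,11,9]
#10 0x98→b19/s3 L1-HIT; vc=[29,11,9]
#11 0xed→b29/s1 VC-HIT; vc=[13,11,9]
#12 0x5a→b11/s3 VC-HIT; vc=[13,19,9]
#13 0x9e→b19/s3 VC-HIT; vc=[13,11,9]
#14 0xab→b21/s1 MISS; vc=[13,11,9,29]
#15 0x6a→b13/s1 VC-HIT; vc=[21,11,9,29]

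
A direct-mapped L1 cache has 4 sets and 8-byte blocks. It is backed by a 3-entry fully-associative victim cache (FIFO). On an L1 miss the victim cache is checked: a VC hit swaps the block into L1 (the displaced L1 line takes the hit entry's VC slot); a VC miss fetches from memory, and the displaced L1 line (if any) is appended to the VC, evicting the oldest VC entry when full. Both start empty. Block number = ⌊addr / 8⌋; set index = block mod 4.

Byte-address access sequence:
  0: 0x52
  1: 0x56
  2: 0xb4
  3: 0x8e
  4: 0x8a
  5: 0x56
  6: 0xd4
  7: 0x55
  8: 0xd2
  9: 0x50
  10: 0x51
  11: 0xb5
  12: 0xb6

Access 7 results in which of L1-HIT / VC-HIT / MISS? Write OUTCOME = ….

  [0] addr=0x52 blk=10 s=2: MISS | VC []
  [1] addr=0x56 blk=10 s=2: L1-HIT | VC []
  [2] addr=0xb4 blk=22 s=2: MISS | VC [10]
  [3] addr=0x8e blk=17 s=1: MISS | VC [10]
  [4] addr=0x8a blk=17 s=1: L1-HIT | VC [10]
  [5] addr=0x56 blk=10 s=2: VC-HIT | VC [22]
  [6] addr=0xd4 blk=26 s=2: MISS | VC [22, 10]
  [7] addr=0x55 blk=10 s=2: VC-HIT | VC [22, 26]
  [8] addr=0xd2 blk=26 s=2: VC-HIT | VC [22, 10]
  [9] addr=0x50 blk=10 s=2: VC-HIT | VC [22, 26]
  [10] addr=0x51 blk=10 s=2: L1-HIT | VC [22, 26]
  [11] addr=0xb5 blk=22 s=2: VC-HIT | VC [10, 26]
  [12] addr=0xb6 blk=22 s=2: L1-HIT | VC [10, 26]

OUTCOME = VC-HIT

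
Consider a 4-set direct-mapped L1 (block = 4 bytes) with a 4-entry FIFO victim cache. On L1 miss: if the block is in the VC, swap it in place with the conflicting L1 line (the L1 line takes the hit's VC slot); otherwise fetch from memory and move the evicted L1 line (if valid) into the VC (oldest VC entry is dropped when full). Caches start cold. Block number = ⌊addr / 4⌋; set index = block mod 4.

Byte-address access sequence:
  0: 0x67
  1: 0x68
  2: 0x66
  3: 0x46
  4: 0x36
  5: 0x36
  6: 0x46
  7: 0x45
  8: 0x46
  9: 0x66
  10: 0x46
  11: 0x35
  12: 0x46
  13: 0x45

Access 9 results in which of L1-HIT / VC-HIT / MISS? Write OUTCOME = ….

0: 0x67 (blk 25, set 1) → MISS  vc=[]
1: 0x68 (blk 26, set 2) → MISS  vc=[]
2: 0x66 (blk 25, set 1) → L1-HIT  vc=[]
3: 0x46 (blk 17, set 1) → MISS  vc=[25]
4: 0x36 (blk 13, set 1) → MISS  vc=[25, 17]
5: 0x36 (blk 13, set 1) → L1-HIT  vc=[25, 17]
6: 0x46 (blk 17, set 1) → VC-HIT  vc=[25, 13]
7: 0x45 (blk 17, set 1) → L1-HIT  vc=[25, 13]
8: 0x46 (blk 17, set 1) → L1-HIT  vc=[25, 13]
9: 0x66 (blk 25, set 1) → VC-HIT  vc=[17, 13]
10: 0x46 (blk 17, set 1) → VC-HIT  vc=[25, 13]
11: 0x35 (blk 13, set 1) → VC-HIT  vc=[25, 17]
12: 0x46 (blk 17, set 1) → VC-HIT  vc=[25, 13]
13: 0x45 (blk 17, set 1) → L1-HIT  vc=[25, 13]

OUTCOME = VC-HIT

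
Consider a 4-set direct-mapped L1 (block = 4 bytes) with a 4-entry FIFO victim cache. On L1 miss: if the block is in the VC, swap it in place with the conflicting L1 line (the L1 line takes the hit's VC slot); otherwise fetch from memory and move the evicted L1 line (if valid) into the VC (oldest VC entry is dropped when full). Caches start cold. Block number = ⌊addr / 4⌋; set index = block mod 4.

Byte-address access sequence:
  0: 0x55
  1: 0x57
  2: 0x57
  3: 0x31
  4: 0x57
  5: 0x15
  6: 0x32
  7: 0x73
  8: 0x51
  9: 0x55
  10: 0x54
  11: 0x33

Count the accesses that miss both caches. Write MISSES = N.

MISSES = 5

#0 0x55→b21/s1 MISS; vc=[]
#1 0x57→b21/s1 L1-HIT; vc=[]
#2 0x57→b21/s1 L1-HIT; vc=[]
#3 0x31→b12/s0 MISS; vc=[]
#4 0x57→b21/s1 L1-HIT; vc=[]
#5 0x15→b5/s1 MISS; vc=[21]
#6 0x32→b12/s0 L1-HIT; vc=[21]
#7 0x73→b28/s0 MISS; vc=[21,12]
#8 0x51→b20/s0 MISS; vc=[21,12,28]
#9 0x55→b21/s1 VC-HIT; vc=[5,12,28]
#10 0x54→b21/s1 L1-HIT; vc=[5,12,28]
#11 0x33→b12/s0 VC-HIT; vc=[5,20,28]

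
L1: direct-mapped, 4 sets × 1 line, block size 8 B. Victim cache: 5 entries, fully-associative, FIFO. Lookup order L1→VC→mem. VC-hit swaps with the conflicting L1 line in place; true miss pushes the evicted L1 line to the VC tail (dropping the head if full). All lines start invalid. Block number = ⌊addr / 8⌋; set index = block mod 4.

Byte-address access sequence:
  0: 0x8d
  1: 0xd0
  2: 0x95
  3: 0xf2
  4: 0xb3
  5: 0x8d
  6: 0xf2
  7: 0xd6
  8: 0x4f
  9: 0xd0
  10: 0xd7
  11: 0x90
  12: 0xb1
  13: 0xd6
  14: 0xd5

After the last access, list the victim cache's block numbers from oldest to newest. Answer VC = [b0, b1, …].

#0 0x8d→b17/s1 MISS; vc=[]
#1 0xd0→b26/s2 MISS; vc=[]
#2 0x95→b18/s2 MISS; vc=[26]
#3 0xf2→b30/s2 MISS; vc=[26,18]
#4 0xb3→b22/s2 MISS; vc=[26,18,30]
#5 0x8d→b17/s1 L1-HIT; vc=[26,18,30]
#6 0xf2→b30/s2 VC-HIT; vc=[26,18,22]
#7 0xd6→b26/s2 VC-HIT; vc=[30,18,22]
#8 0x4f→b9/s1 MISS; vc=[30,18,22,17]
#9 0xd0→b26/s2 L1-HIT; vc=[30,18,22,17]
#10 0xd7→b26/s2 L1-HIT; vc=[30,18,22,17]
#11 0x90→b18/s2 VC-HIT; vc=[30,26,22,17]
#12 0xb1→b22/s2 VC-HIT; vc=[30,26,18,17]
#13 0xd6→b26/s2 VC-HIT; vc=[30,22,18,17]
#14 0xd5→b26/s2 L1-HIT; vc=[30,22,18,17]

VC = [30, 22, 18, 17]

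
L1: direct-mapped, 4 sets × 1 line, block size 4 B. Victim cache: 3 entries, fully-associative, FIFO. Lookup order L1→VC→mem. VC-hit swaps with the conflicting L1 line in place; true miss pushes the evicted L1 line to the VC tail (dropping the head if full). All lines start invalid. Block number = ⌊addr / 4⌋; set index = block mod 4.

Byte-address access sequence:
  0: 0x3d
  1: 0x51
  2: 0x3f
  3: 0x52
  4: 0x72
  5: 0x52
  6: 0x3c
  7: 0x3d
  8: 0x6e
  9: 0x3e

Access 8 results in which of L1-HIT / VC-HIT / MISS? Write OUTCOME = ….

OUTCOME = MISS

  [0] addr=0x3d blk=15 s=3: MISS | VC []
  [1] addr=0x51 blk=20 s=0: MISS | VC []
  [2] addr=0x3f blk=15 s=3: L1-HIT | VC []
  [3] addr=0x52 blk=20 s=0: L1-HIT | VC []
  [4] addr=0x72 blk=28 s=0: MISS | VC [20]
  [5] addr=0x52 blk=20 s=0: VC-HIT | VC [28]
  [6] addr=0x3c blk=15 s=3: L1-HIT | VC [28]
  [7] addr=0x3d blk=15 s=3: L1-HIT | VC [28]
  [8] addr=0x6e blk=27 s=3: MISS | VC [28, 15]
  [9] addr=0x3e blk=15 s=3: VC-HIT | VC [28, 27]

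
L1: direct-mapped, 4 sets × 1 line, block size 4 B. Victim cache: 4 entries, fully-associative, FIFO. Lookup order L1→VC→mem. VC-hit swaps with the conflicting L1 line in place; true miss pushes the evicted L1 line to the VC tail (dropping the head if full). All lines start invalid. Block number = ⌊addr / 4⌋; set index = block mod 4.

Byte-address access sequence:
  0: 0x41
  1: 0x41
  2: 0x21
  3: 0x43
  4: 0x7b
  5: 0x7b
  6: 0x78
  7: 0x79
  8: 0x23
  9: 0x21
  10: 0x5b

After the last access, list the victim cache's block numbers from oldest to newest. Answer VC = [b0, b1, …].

0: 0x41 (blk 16, set 0) → MISS  vc=[]
1: 0x41 (blk 16, set 0) → L1-HIT  vc=[]
2: 0x21 (blk 8, set 0) → MISS  vc=[16]
3: 0x43 (blk 16, set 0) → VC-HIT  vc=[8]
4: 0x7b (blk 30, set 2) → MISS  vc=[8]
5: 0x7b (blk 30, set 2) → L1-HIT  vc=[8]
6: 0x78 (blk 30, set 2) → L1-HIT  vc=[8]
7: 0x79 (blk 30, set 2) → L1-HIT  vc=[8]
8: 0x23 (blk 8, set 0) → VC-HIT  vc=[16]
9: 0x21 (blk 8, set 0) → L1-HIT  vc=[16]
10: 0x5b (blk 22, set 2) → MISS  vc=[16, 30]

VC = [16, 30]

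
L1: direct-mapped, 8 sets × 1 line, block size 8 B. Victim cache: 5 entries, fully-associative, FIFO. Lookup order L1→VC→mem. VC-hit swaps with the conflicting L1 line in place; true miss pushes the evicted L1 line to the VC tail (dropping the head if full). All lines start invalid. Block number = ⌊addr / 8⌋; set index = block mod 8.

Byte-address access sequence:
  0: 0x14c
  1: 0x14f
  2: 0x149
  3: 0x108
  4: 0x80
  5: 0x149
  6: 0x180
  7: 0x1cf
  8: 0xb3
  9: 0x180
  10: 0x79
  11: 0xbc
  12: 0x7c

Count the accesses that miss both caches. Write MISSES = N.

MISSES = 8

0: 0x14c (blk 41, set 1) → MISS  vc=[]
1: 0x14f (blk 41, set 1) → L1-HIT  vc=[]
2: 0x149 (blk 41, set 1) → L1-HIT  vc=[]
3: 0x108 (blk 33, set 1) → MISS  vc=[41]
4: 0x80 (blk 16, set 0) → MISS  vc=[41]
5: 0x149 (blk 41, set 1) → VC-HIT  vc=[33]
6: 0x180 (blk 48, set 0) → MISS  vc=[33, 16]
7: 0x1cf (blk 57, set 1) → MISS  vc=[33, 16, 41]
8: 0xb3 (blk 22, set 6) → MISS  vc=[33, 16, 41]
9: 0x180 (blk 48, set 0) → L1-HIT  vc=[33, 16, 41]
10: 0x79 (blk 15, set 7) → MISS  vc=[33, 16, 41]
11: 0xbc (blk 23, set 7) → MISS  vc=[33, 16, 41, 15]
12: 0x7c (blk 15, set 7) → VC-HIT  vc=[33, 16, 41, 23]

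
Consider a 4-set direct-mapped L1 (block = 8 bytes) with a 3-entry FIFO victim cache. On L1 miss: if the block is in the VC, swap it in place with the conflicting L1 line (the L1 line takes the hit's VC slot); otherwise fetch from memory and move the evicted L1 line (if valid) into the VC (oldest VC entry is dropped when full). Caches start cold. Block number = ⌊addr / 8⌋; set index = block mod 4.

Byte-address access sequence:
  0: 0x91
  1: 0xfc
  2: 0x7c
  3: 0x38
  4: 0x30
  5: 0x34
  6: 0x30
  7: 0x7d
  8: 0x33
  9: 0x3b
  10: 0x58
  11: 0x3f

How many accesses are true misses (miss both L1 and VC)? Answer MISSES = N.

#0 0x91→b18/s2 MISS; vc=[]
#1 0xfc→b31/s3 MISS; vc=[]
#2 0x7c→b15/s3 MISS; vc=[31]
#3 0x38→b7/s3 MISS; vc=[31,15]
#4 0x30→b6/s2 MISS; vc=[31,15,18]
#5 0x34→b6/s2 L1-HIT; vc=[31,15,18]
#6 0x30→b6/s2 L1-HIT; vc=[31,15,18]
#7 0x7d→b15/s3 VC-HIT; vc=[31,7,18]
#8 0x33→b6/s2 L1-HIT; vc=[31,7,18]
#9 0x3b→b7/s3 VC-HIT; vc=[31,15,18]
#10 0x58→b11/s3 MISS; vc=[15,18,7]
#11 0x3f→b7/s3 VC-HIT; vc=[15,18,11]

MISSES = 6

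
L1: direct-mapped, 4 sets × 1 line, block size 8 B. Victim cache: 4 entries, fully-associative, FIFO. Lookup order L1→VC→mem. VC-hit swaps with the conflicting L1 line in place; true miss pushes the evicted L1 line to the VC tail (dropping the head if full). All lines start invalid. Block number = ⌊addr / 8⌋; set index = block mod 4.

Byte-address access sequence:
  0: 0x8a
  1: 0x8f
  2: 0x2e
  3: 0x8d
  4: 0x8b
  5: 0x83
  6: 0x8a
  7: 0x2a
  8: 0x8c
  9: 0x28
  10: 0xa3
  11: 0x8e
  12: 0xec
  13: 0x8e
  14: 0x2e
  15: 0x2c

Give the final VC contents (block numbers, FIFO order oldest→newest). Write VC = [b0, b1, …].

0: 0x8a (blk 17, set 1) → MISS  vc=[]
1: 0x8f (blk 17, set 1) → L1-HIT  vc=[]
2: 0x2e (blk 5, set 1) → MISS  vc=[17]
3: 0x8d (blk 17, set 1) → VC-HIT  vc=[5]
4: 0x8b (blk 17, set 1) → L1-HIT  vc=[5]
5: 0x83 (blk 16, set 0) → MISS  vc=[5]
6: 0x8a (blk 17, set 1) → L1-HIT  vc=[5]
7: 0x2a (blk 5, set 1) → VC-HIT  vc=[17]
8: 0x8c (blk 17, set 1) → VC-HIT  vc=[5]
9: 0x28 (blk 5, set 1) → VC-HIT  vc=[17]
10: 0xa3 (blk 20, set 0) → MISS  vc=[17, 16]
11: 0x8e (blk 17, set 1) → VC-HIT  vc=[5, 16]
12: 0xec (blk 29, set 1) → MISS  vc=[5, 16, 17]
13: 0x8e (blk 17, set 1) → VC-HIT  vc=[5, 16, 29]
14: 0x2e (blk 5, set 1) → VC-HIT  vc=[17, 16, 29]
15: 0x2c (blk 5, set 1) → L1-HIT  vc=[17, 16, 29]

VC = [17, 16, 29]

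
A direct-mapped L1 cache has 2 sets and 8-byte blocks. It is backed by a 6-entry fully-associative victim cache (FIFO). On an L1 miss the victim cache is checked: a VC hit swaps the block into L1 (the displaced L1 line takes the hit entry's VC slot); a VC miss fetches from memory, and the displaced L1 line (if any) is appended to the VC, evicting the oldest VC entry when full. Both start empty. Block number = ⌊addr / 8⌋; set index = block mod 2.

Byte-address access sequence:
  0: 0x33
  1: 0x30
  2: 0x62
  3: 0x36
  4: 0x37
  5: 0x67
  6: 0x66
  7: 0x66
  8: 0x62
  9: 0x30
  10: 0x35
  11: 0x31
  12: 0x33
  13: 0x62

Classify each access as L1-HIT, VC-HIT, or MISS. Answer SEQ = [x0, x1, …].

SEQ = [MISS, L1-HIT, MISS, VC-HIT, L1-HIT, VC-HIT, L1-HIT, L1-HIT, L1-HIT, VC-HIT, L1-HIT, L1-HIT, L1-HIT, VC-HIT]

  [0] addr=0x33 blk=6 s=0: MISS | VC []
  [1] addr=0x30 blk=6 s=0: L1-HIT | VC []
  [2] addr=0x62 blk=12 s=0: MISS | VC [6]
  [3] addr=0x36 blk=6 s=0: VC-HIT | VC [12]
  [4] addr=0x37 blk=6 s=0: L1-HIT | VC [12]
  [5] addr=0x67 blk=12 s=0: VC-HIT | VC [6]
  [6] addr=0x66 blk=12 s=0: L1-HIT | VC [6]
  [7] addr=0x66 blk=12 s=0: L1-HIT | VC [6]
  [8] addr=0x62 blk=12 s=0: L1-HIT | VC [6]
  [9] addr=0x30 blk=6 s=0: VC-HIT | VC [12]
  [10] addr=0x35 blk=6 s=0: L1-HIT | VC [12]
  [11] addr=0x31 blk=6 s=0: L1-HIT | VC [12]
  [12] addr=0x33 blk=6 s=0: L1-HIT | VC [12]
  [13] addr=0x62 blk=12 s=0: VC-HIT | VC [6]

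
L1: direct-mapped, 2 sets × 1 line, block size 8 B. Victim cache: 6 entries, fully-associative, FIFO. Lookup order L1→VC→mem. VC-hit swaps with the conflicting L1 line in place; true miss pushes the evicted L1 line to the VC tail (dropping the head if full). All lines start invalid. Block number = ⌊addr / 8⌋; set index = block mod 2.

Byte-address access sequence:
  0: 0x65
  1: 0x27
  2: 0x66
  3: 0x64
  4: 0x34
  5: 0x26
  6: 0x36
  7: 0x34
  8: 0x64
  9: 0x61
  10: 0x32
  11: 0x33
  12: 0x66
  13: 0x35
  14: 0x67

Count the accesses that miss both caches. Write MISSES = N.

MISSES = 3

#0 0x65→b12/s0 MISS; vc=[]
#1 0x27→b4/s0 MISS; vc=[12]
#2 0x66→b12/s0 VC-HIT; vc=[4]
#3 0x64→b12/s0 L1-HIT; vc=[4]
#4 0x34→b6/s0 MISS; vc=[4,12]
#5 0x26→b4/s0 VC-HIT; vc=[6,12]
#6 0x36→b6/s0 VC-HIT; vc=[4,12]
#7 0x34→b6/s0 L1-HIT; vc=[4,12]
#8 0x64→b12/s0 VC-HIT; vc=[4,6]
#9 0x61→b12/s0 L1-HIT; vc=[4,6]
#10 0x32→b6/s0 VC-HIT; vc=[4,12]
#11 0x33→b6/s0 L1-HIT; vc=[4,12]
#12 0x66→b12/s0 VC-HIT; vc=[4,6]
#13 0x35→b6/s0 VC-HIT; vc=[4,12]
#14 0x67→b12/s0 VC-HIT; vc=[4,6]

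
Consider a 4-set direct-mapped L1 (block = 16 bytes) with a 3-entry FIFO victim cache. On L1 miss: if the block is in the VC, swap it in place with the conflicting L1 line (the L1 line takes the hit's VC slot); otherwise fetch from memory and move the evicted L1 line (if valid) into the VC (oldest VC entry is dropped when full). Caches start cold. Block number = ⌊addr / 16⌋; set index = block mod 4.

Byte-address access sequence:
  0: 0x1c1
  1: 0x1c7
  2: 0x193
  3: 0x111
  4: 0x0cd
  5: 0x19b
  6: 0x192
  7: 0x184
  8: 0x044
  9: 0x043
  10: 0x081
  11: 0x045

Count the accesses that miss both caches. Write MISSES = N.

0: 0x1c1 (blk 28, set 0) → MISS  vc=[]
1: 0x1c7 (blk 28, set 0) → L1-HIT  vc=[]
2: 0x193 (blk 25, set 1) → MISS  vc=[]
3: 0x111 (blk 17, set 1) → MISS  vc=[25]
4: 0xcd (blk 12, set 0) → MISS  vc=[25, 28]
5: 0x19b (blk 25, set 1) → VC-HIT  vc=[17, 28]
6: 0x192 (blk 25, set 1) → L1-HIT  vc=[17, 28]
7: 0x184 (blk 24, set 0) → MISS  vc=[17, 28, 12]
8: 0x44 (blk 4, set 0) → MISS  vc=[28, 12, 24]
9: 0x43 (blk 4, set 0) → L1-HIT  vc=[28, 12, 24]
10: 0x81 (blk 8, set 0) → MISS  vc=[12, 24, 4]
11: 0x45 (blk 4, set 0) → VC-HIT  vc=[12, 24, 8]

MISSES = 7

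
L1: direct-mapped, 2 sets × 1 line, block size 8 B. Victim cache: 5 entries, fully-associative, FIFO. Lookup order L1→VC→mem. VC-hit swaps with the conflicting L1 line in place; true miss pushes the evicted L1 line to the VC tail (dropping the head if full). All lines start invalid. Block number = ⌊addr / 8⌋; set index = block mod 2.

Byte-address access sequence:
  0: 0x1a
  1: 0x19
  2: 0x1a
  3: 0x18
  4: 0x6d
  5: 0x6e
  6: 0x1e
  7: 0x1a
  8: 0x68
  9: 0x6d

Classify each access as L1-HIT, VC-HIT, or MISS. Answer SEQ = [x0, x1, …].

#0 0x1a→b3/s1 MISS; vc=[]
#1 0x19→b3/s1 L1-HIT; vc=[]
#2 0x1a→b3/s1 L1-HIT; vc=[]
#3 0x18→b3/s1 L1-HIT; vc=[]
#4 0x6d→b13/s1 MISS; vc=[3]
#5 0x6e→b13/s1 L1-HIT; vc=[3]
#6 0x1e→b3/s1 VC-HIT; vc=[13]
#7 0x1a→b3/s1 L1-HIT; vc=[13]
#8 0x68→b13/s1 VC-HIT; vc=[3]
#9 0x6d→b13/s1 L1-HIT; vc=[3]

SEQ = [MISS, L1-HIT, L1-HIT, L1-HIT, MISS, L1-HIT, VC-HIT, L1-HIT, VC-HIT, L1-HIT]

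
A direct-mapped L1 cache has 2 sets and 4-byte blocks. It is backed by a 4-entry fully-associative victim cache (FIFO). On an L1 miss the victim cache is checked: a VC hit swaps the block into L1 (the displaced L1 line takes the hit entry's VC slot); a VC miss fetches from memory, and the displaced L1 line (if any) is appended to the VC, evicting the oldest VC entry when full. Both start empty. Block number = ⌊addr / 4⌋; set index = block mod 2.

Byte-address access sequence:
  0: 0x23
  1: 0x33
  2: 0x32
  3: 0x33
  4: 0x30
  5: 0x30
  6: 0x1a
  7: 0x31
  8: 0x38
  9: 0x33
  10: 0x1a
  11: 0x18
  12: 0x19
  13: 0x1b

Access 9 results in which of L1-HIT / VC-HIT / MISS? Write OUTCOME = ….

0: 0x23 (blk 8, set 0) → MISS  vc=[]
1: 0x33 (blk 12, set 0) → MISS  vc=[8]
2: 0x32 (blk 12, set 0) → L1-HIT  vc=[8]
3: 0x33 (blk 12, set 0) → L1-HIT  vc=[8]
4: 0x30 (blk 12, set 0) → L1-HIT  vc=[8]
5: 0x30 (blk 12, set 0) → L1-HIT  vc=[8]
6: 0x1a (blk 6, set 0) → MISS  vc=[8, 12]
7: 0x31 (blk 12, set 0) → VC-HIT  vc=[8, 6]
8: 0x38 (blk 14, set 0) → MISS  vc=[8, 6, 12]
9: 0x33 (blk 12, set 0) → VC-HIT  vc=[8, 6, 14]
10: 0x1a (blk 6, set 0) → VC-HIT  vc=[8, 12, 14]
11: 0x18 (blk 6, set 0) → L1-HIT  vc=[8, 12, 14]
12: 0x19 (blk 6, set 0) → L1-HIT  vc=[8, 12, 14]
13: 0x1b (blk 6, set 0) → L1-HIT  vc=[8, 12, 14]

OUTCOME = VC-HIT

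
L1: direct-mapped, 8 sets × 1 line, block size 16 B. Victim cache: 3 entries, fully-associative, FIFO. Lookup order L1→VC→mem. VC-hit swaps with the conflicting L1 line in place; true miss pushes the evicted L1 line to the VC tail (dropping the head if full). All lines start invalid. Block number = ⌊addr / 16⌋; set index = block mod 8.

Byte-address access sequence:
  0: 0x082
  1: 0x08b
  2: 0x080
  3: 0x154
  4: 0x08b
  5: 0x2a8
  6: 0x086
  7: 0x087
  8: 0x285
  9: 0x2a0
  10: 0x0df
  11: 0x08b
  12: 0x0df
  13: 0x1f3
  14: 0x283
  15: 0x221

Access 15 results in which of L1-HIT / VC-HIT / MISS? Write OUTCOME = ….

OUTCOME = MISS

#0 0x82→b8/s0 MISS; vc=[]
#1 0x8b→b8/s0 L1-HIT; vc=[]
#2 0x80→b8/s0 L1-HIT; vc=[]
#3 0x154→b21/s5 MISS; vc=[]
#4 0x8b→b8/s0 L1-HIT; vc=[]
#5 0x2a8→b42/s2 MISS; vc=[]
#6 0x86→b8/s0 L1-HIT; vc=[]
#7 0x87→b8/s0 L1-HIT; vc=[]
#8 0x285→b40/s0 MISS; vc=[8]
#9 0x2a0→b42/s2 L1-HIT; vc=[8]
#10 0xdf→b13/s5 MISS; vc=[8,21]
#11 0x8b→b8/s0 VC-HIT; vc=[40,21]
#12 0xdf→b13/s5 L1-HIT; vc=[40,21]
#13 0x1f3→b31/s7 MISS; vc=[40,21]
#14 0x283→b40/s0 VC-HIT; vc=[8,21]
#15 0x221→b34/s2 MISS; vc=[8,21,42]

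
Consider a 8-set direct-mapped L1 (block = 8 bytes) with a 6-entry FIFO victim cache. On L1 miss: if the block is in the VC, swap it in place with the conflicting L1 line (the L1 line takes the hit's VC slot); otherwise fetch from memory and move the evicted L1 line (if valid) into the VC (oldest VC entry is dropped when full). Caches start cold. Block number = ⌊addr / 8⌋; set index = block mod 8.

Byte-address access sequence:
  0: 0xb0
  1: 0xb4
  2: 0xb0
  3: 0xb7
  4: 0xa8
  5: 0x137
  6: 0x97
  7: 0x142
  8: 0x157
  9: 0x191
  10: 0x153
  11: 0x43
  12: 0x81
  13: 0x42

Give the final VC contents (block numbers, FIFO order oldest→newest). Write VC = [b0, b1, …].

VC = [22, 18, 50, 40, 16]

0: 0xb0 (blk 22, set 6) → MISS  vc=[]
1: 0xb4 (blk 22, set 6) → L1-HIT  vc=[]
2: 0xb0 (blk 22, set 6) → L1-HIT  vc=[]
3: 0xb7 (blk 22, set 6) → L1-HIT  vc=[]
4: 0xa8 (blk 21, set 5) → MISS  vc=[]
5: 0x137 (blk 38, set 6) → MISS  vc=[22]
6: 0x97 (blk 18, set 2) → MISS  vc=[22]
7: 0x142 (blk 40, set 0) → MISS  vc=[22]
8: 0x157 (blk 42, set 2) → MISS  vc=[22, 18]
9: 0x191 (blk 50, set 2) → MISS  vc=[22, 18, 42]
10: 0x153 (blk 42, set 2) → VC-HIT  vc=[22, 18, 50]
11: 0x43 (blk 8, set 0) → MISS  vc=[22, 18, 50, 40]
12: 0x81 (blk 16, set 0) → MISS  vc=[22, 18, 50, 40, 8]
13: 0x42 (blk 8, set 0) → VC-HIT  vc=[22, 18, 50, 40, 16]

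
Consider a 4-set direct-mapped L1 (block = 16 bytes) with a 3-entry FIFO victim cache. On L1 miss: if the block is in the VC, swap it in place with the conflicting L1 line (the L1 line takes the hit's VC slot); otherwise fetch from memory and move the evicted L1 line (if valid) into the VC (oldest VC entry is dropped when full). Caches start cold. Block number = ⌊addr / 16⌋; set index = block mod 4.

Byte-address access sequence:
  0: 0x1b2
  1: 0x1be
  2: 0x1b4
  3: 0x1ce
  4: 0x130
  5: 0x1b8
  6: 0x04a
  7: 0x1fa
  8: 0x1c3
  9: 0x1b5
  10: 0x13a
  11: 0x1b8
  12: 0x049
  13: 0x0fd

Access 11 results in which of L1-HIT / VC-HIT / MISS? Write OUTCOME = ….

OUTCOME = VC-HIT

#0 0x1b2→b27/s3 MISS; vc=[]
#1 0x1be→b27/s3 L1-HIT; vc=[]
#2 0x1b4→b27/s3 L1-HIT; vc=[]
#3 0x1ce→b28/s0 MISS; vc=[]
#4 0x130→b19/s3 MISS; vc=[27]
#5 0x1b8→b27/s3 VC-HIT; vc=[19]
#6 0x4a→b4/s0 MISS; vc=[19,28]
#7 0x1fa→b31/s3 MISS; vc=[19,28,27]
#8 0x1c3→b28/s0 VC-HIT; vc=[19,4,27]
#9 0x1b5→b27/s3 VC-HIT; vc=[19,4,31]
#10 0x13a→b19/s3 VC-HIT; vc=[27,4,31]
#11 0x1b8→b27/s3 VC-HIT; vc=[19,4,31]
#12 0x49→b4/s0 VC-HIT; vc=[19,28,31]
#13 0xfd→b15/s3 MISS; vc=[28,31,27]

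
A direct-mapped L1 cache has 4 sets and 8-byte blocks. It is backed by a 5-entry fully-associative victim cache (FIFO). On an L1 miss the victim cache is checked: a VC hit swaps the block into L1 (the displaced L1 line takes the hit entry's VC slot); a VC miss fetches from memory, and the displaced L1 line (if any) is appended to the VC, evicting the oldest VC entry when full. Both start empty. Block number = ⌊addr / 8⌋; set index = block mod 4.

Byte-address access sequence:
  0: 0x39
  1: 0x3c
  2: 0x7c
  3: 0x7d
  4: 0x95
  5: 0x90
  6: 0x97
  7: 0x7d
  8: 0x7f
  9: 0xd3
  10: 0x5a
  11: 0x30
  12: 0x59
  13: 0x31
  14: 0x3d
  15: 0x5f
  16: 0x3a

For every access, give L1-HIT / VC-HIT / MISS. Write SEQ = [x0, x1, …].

SEQ = [MISS, L1-HIT, MISS, L1-HIT, MISS, L1-HIT, L1-HIT, L1-HIT, L1-HIT, MISS, MISS, MISS, L1-HIT, L1-HIT, VC-HIT, VC-HIT, VC-HIT]

#0 0x39→b7/s3 MISS; vc=[]
#1 0x3c→b7/s3 L1-HIT; vc=[]
#2 0x7c→b15/s3 MISS; vc=[7]
#3 0x7d→b15/s3 L1-HIT; vc=[7]
#4 0x95→b18/s2 MISS; vc=[7]
#5 0x90→b18/s2 L1-HIT; vc=[7]
#6 0x97→b18/s2 L1-HIT; vc=[7]
#7 0x7d→b15/s3 L1-HIT; vc=[7]
#8 0x7f→b15/s3 L1-HIT; vc=[7]
#9 0xd3→b26/s2 MISS; vc=[7,18]
#10 0x5a→b11/s3 MISS; vc=[7,18,15]
#11 0x30→b6/s2 MISS; vc=[7,18,15,26]
#12 0x59→b11/s3 L1-HIT; vc=[7,18,15,26]
#13 0x31→b6/s2 L1-HIT; vc=[7,18,15,26]
#14 0x3d→b7/s3 VC-HIT; vc=[11,18,15,26]
#15 0x5f→b11/s3 VC-HIT; vc=[7,18,15,26]
#16 0x3a→b7/s3 VC-HIT; vc=[11,18,15,26]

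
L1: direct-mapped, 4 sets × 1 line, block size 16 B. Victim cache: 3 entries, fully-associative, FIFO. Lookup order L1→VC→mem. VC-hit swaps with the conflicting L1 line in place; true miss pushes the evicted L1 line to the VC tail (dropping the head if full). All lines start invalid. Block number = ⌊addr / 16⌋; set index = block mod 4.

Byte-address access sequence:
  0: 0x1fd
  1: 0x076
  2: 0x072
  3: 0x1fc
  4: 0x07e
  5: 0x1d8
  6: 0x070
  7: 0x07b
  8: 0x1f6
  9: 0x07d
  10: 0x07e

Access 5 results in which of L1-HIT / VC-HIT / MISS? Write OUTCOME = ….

#0 0x1fd→b31/s3 MISS; vc=[]
#1 0x76→b7/s3 MISS; vc=[31]
#2 0x72→b7/s3 L1-HIT; vc=[31]
#3 0x1fc→b31/s3 VC-HIT; vc=[7]
#4 0x7e→b7/s3 VC-HIT; vc=[31]
#5 0x1d8→b29/s1 MISS; vc=[31]
#6 0x70→b7/s3 L1-HIT; vc=[31]
#7 0x7b→b7/s3 L1-HIT; vc=[31]
#8 0x1f6→b31/s3 VC-HIT; vc=[7]
#9 0x7d→b7/s3 VC-HIT; vc=[31]
#10 0x7e→b7/s3 L1-HIT; vc=[31]

OUTCOME = MISS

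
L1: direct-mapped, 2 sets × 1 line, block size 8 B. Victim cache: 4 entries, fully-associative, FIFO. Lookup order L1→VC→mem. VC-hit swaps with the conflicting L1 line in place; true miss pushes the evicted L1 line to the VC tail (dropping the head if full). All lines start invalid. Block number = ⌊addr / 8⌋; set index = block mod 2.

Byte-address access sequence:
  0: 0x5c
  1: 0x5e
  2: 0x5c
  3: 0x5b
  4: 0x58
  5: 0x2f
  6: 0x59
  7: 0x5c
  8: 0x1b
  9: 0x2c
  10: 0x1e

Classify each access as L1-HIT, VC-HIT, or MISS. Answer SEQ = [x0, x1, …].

  [0] addr=0x5c blk=11 s=1: MISS | VC []
  [1] addr=0x5e blk=11 s=1: L1-HIT | VC []
  [2] addr=0x5c blk=11 s=1: L1-HIT | VC []
  [3] addr=0x5b blk=11 s=1: L1-HIT | VC []
  [4] addr=0x58 blk=11 s=1: L1-HIT | VC []
  [5] addr=0x2f blk=5 s=1: MISS | VC [11]
  [6] addr=0x59 blk=11 s=1: VC-HIT | VC [5]
  [7] addr=0x5c blk=11 s=1: L1-HIT | VC [5]
  [8] addr=0x1b blk=3 s=1: MISS | VC [5, 11]
  [9] addr=0x2c blk=5 s=1: VC-HIT | VC [3, 11]
  [10] addr=0x1e blk=3 s=1: VC-HIT | VC [5, 11]

SEQ = [MISS, L1-HIT, L1-HIT, L1-HIT, L1-HIT, MISS, VC-HIT, L1-HIT, MISS, VC-HIT, VC-HIT]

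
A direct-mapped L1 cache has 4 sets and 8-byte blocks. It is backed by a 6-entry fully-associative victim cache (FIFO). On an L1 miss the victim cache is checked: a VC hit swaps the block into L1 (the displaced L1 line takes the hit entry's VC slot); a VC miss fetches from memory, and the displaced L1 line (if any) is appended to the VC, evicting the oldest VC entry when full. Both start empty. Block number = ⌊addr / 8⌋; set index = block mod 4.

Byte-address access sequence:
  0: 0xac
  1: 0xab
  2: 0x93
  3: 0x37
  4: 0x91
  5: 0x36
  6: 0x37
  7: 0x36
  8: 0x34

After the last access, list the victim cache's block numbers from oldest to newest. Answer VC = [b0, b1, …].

0: 0xac (blk 21, set 1) → MISS  vc=[]
1: 0xab (blk 21, set 1) → L1-HIT  vc=[]
2: 0x93 (blk 18, set 2) → MISS  vc=[]
3: 0x37 (blk 6, set 2) → MISS  vc=[18]
4: 0x91 (blk 18, set 2) → VC-HIT  vc=[6]
5: 0x36 (blk 6, set 2) → VC-HIT  vc=[18]
6: 0x37 (blk 6, set 2) → L1-HIT  vc=[18]
7: 0x36 (blk 6, set 2) → L1-HIT  vc=[18]
8: 0x34 (blk 6, set 2) → L1-HIT  vc=[18]

VC = [18]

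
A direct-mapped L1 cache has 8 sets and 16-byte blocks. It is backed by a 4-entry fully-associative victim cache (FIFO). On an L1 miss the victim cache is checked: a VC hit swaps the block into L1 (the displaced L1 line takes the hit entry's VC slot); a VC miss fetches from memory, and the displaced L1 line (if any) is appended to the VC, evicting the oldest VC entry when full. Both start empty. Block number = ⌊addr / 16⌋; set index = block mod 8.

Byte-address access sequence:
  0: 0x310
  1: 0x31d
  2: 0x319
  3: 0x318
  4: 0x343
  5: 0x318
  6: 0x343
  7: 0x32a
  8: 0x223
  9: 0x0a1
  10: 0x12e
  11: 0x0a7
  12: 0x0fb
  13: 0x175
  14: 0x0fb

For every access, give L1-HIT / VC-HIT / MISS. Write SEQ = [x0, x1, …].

SEQ = [MISS, L1-HIT, L1-HIT, L1-HIT, MISS, L1-HIT, L1-HIT, MISS, MISS, MISS, MISS, VC-HIT, MISS, MISS, VC-HIT]

  [0] addr=0x310 blk=49 s=1: MISS | VC []
  [1] addr=0x31d blk=49 s=1: L1-HIT | VC []
  [2] addr=0x319 blk=49 s=1: L1-HIT | VC []
  [3] addr=0x318 blk=49 s=1: L1-HIT | VC []
  [4] addr=0x343 blk=52 s=4: MISS | VC []
  [5] addr=0x318 blk=49 s=1: L1-HIT | VC []
  [6] addr=0x343 blk=52 s=4: L1-HIT | VC []
  [7] addr=0x32a blk=50 s=2: MISS | VC []
  [8] addr=0x223 blk=34 s=2: MISS | VC [50]
  [9] addr=0xa1 blk=10 s=2: MISS | VC [50, 34]
  [10] addr=0x12e blk=18 s=2: MISS | VC [50, 34, 10]
  [11] addr=0xa7 blk=10 s=2: VC-HIT | VC [50, 34, 18]
  [12] addr=0xfb blk=15 s=7: MISS | VC [50, 34, 18]
  [13] addr=0x175 blk=23 s=7: MISS | VC [50, 34, 18, 15]
  [14] addr=0xfb blk=15 s=7: VC-HIT | VC [50, 34, 18, 23]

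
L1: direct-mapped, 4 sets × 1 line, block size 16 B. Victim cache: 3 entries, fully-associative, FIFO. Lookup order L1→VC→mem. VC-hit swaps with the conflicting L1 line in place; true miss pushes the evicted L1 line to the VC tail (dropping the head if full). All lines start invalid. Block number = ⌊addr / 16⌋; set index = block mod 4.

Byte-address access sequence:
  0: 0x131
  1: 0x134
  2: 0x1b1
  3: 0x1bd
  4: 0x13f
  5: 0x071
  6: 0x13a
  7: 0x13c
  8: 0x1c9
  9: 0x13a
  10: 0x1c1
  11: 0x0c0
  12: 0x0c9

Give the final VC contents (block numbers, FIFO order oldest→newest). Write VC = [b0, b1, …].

#0 0x131→b19/s3 MISS; vc=[]
#1 0x134→b19/s3 L1-HIT; vc=[]
#2 0x1b1→b27/s3 MISS; vc=[19]
#3 0x1bd→b27/s3 L1-HIT; vc=[19]
#4 0x13f→b19/s3 VC-HIT; vc=[27]
#5 0x71→b7/s3 MISS; vc=[27,19]
#6 0x13a→b19/s3 VC-HIT; vc=[27,7]
#7 0x13c→b19/s3 L1-HIT; vc=[27,7]
#8 0x1c9→b28/s0 MISS; vc=[27,7]
#9 0x13a→b19/s3 L1-HIT; vc=[27,7]
#10 0x1c1→b28/s0 L1-HIT; vc=[27,7]
#11 0xc0→b12/s0 MISS; vc=[27,7,28]
#12 0xc9→b12/s0 L1-HIT; vc=[27,7,28]

VC = [27, 7, 28]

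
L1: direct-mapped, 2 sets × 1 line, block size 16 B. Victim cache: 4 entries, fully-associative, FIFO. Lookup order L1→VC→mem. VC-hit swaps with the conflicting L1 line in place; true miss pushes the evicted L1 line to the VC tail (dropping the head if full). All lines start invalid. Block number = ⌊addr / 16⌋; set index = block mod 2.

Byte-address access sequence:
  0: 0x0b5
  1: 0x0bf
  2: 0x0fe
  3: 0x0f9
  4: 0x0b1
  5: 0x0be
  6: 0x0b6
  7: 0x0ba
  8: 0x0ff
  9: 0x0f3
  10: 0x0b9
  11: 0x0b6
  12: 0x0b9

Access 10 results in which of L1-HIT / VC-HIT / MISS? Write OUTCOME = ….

#0 0xb5→b11/s1 MISS; vc=[]
#1 0xbf→b11/s1 L1-HIT; vc=[]
#2 0xfe→b15/s1 MISS; vc=[11]
#3 0xf9→b15/s1 L1-HIT; vc=[11]
#4 0xb1→b11/s1 VC-HIT; vc=[15]
#5 0xbe→b11/s1 L1-HIT; vc=[15]
#6 0xb6→b11/s1 L1-HIT; vc=[15]
#7 0xba→b11/s1 L1-HIT; vc=[15]
#8 0xff→b15/s1 VC-HIT; vc=[11]
#9 0xf3→b15/s1 L1-HIT; vc=[11]
#10 0xb9→b11/s1 VC-HIT; vc=[15]
#11 0xb6→b11/s1 L1-HIT; vc=[15]
#12 0xb9→b11/s1 L1-HIT; vc=[15]

OUTCOME = VC-HIT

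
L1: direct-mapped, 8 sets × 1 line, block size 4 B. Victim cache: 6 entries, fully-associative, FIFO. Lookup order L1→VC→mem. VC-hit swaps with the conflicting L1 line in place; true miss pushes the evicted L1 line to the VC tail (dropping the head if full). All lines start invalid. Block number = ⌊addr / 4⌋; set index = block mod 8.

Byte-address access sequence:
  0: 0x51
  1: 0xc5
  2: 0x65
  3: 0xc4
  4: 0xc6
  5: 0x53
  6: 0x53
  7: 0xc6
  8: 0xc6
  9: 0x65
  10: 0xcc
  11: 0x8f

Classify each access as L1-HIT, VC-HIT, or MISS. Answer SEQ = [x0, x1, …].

SEQ = [MISS, MISS, MISS, VC-HIT, L1-HIT, L1-HIT, L1-HIT, L1-HIT, L1-HIT, VC-HIT, MISS, MISS]

  [0] addr=0x51 blk=20 s=4: MISS | VC []
  [1] addr=0xc5 blk=49 s=1: MISS | VC []
  [2] addr=0x65 blk=25 s=1: MISS | VC [49]
  [3] addr=0xc4 blk=49 s=1: VC-HIT | VC [25]
  [4] addr=0xc6 blk=49 s=1: L1-HIT | VC [25]
  [5] addr=0x53 blk=20 s=4: L1-HIT | VC [25]
  [6] addr=0x53 blk=20 s=4: L1-HIT | VC [25]
  [7] addr=0xc6 blk=49 s=1: L1-HIT | VC [25]
  [8] addr=0xc6 blk=49 s=1: L1-HIT | VC [25]
  [9] addr=0x65 blk=25 s=1: VC-HIT | VC [49]
  [10] addr=0xcc blk=51 s=3: MISS | VC [49]
  [11] addr=0x8f blk=35 s=3: MISS | VC [49, 51]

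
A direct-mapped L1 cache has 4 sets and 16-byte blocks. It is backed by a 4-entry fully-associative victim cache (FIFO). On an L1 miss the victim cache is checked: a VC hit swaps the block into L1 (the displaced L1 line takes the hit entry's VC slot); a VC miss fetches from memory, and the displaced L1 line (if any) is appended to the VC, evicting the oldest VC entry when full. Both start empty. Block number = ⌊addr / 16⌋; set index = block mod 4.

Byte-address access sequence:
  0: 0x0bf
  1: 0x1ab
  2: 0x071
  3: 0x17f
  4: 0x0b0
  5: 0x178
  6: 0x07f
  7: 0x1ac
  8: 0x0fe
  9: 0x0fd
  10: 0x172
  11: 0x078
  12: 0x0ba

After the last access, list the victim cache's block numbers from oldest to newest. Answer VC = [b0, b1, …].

  [0] addr=0xbf blk=11 s=3: MISS | VC []
  [1] addr=0x1ab blk=26 s=2: MISS | VC []
  [2] addr=0x71 blk=7 s=3: MISS | VC [11]
  [3] addr=0x17f blk=23 s=3: MISS | VC [11, 7]
  [4] addr=0xb0 blk=11 s=3: VC-HIT | VC [23, 7]
  [5] addr=0x178 blk=23 s=3: VC-HIT | VC [11, 7]
  [6] addr=0x7f blk=7 s=3: VC-HIT | VC [11, 23]
  [7] addr=0x1ac blk=26 s=2: L1-HIT | VC [11, 23]
  [8] addr=0xfe blk=15 s=3: MISS | VC [11, 23, 7]
  [9] addr=0xfd blk=15 s=3: L1-HIT | VC [11, 23, 7]
  [10] addr=0x172 blk=23 s=3: VC-HIT | VC [11, 15, 7]
  [11] addr=0x78 blk=7 s=3: VC-HIT | VC [11, 15, 23]
  [12] addr=0xba blk=11 s=3: VC-HIT | VC [7, 15, 23]

VC = [7, 15, 23]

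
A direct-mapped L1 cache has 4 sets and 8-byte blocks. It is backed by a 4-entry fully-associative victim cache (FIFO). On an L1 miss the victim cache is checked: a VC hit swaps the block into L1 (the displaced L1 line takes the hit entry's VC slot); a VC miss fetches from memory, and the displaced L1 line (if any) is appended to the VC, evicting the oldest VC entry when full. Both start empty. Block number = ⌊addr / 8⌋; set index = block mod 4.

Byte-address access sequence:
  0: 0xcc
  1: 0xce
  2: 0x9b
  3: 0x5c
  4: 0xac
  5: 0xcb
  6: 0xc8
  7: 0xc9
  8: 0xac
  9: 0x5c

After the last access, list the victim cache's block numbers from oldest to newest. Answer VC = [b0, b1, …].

#0 0xcc→b25/s1 MISS; vc=[]
#1 0xce→b25/s1 L1-HIT; vc=[]
#2 0x9b→b19/s3 MISS; vc=[]
#3 0x5c→b11/s3 MISS; vc=[19]
#4 0xac→b21/s1 MISS; vc=[19,25]
#5 0xcb→b25/s1 VC-HIT; vc=[19,21]
#6 0xc8→b25/s1 L1-HIT; vc=[19,21]
#7 0xc9→b25/s1 L1-HIT; vc=[19,21]
#8 0xac→b21/s1 VC-HIT; vc=[19,25]
#9 0x5c→b11/s3 L1-HIT; vc=[19,25]

VC = [19, 25]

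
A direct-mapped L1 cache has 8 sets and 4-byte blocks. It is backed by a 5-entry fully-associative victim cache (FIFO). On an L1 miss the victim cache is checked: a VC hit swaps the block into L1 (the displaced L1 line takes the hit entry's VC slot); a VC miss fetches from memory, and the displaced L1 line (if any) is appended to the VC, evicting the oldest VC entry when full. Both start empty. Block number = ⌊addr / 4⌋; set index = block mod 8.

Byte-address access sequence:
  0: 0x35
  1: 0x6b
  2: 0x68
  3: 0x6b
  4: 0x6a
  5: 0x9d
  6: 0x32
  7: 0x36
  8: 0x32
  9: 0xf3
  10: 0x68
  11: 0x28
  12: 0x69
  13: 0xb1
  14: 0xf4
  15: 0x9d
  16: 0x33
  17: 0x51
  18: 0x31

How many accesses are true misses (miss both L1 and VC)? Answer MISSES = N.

  [0] addr=0x35 blk=13 s=5: MISS | VC []
  [1] addr=0x6b blk=26 s=2: MISS | VC []
  [2] addr=0x68 blk=26 s=2: L1-HIT | VC []
  [3] addr=0x6b blk=26 s=2: L1-HIT | VC []
  [4] addr=0x6a blk=26 s=2: L1-HIT | VC []
  [5] addr=0x9d blk=39 s=7: MISS | VC []
  [6] addr=0x32 blk=12 s=4: MISS | VC []
  [7] addr=0x36 blk=13 s=5: L1-HIT | VC []
  [8] addr=0x32 blk=12 s=4: L1-HIT | VC []
  [9] addr=0xf3 blk=60 s=4: MISS | VC [12]
  [10] addr=0x68 blk=26 s=2: L1-HIT | VC [12]
  [11] addr=0x28 blk=10 s=2: MISS | VC [12, 26]
  [12] addr=0x69 blk=26 s=2: VC-HIT | VC [12, 10]
  [13] addr=0xb1 blk=44 s=4: MISS | VC [12, 10, 60]
  [14] addr=0xf4 blk=61 s=5: MISS | VC [12, 10, 60, 13]
  [15] addr=0x9d blk=39 s=7: L1-HIT | VC [12, 10, 60, 13]
  [16] addr=0x33 blk=12 s=4: VC-HIT | VC [44, 10, 60, 13]
  [17] addr=0x51 blk=20 s=4: MISS | VC [44, 10, 60, 13, 12]
  [18] addr=0x31 blk=12 s=4: VC-HIT | VC [44, 10, 60, 13, 20]

MISSES = 9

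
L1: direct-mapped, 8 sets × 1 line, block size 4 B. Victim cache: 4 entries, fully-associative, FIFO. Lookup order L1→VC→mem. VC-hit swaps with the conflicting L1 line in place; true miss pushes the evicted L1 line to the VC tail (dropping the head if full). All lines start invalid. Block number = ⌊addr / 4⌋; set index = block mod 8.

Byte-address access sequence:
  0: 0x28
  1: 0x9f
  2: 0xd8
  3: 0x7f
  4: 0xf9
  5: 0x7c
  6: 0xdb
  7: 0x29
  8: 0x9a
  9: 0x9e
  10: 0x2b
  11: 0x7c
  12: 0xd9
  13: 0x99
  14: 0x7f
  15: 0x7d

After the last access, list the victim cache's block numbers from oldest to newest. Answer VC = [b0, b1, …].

0: 0x28 (blk 10, set 2) → MISS  vc=[]
1: 0x9f (blk 39, set 7) → MISS  vc=[]
2: 0xd8 (blk 54, set 6) → MISS  vc=[]
3: 0x7f (blk 31, set 7) → MISS  vc=[39]
4: 0xf9 (blk 62, set 6) → MISS  vc=[39, 54]
5: 0x7c (blk 31, set 7) → L1-HIT  vc=[39, 54]
6: 0xdb (blk 54, set 6) → VC-HIT  vc=[39, 62]
7: 0x29 (blk 10, set 2) → L1-HIT  vc=[39, 62]
8: 0x9a (blk 38, set 6) → MISS  vc=[39, 62, 54]
9: 0x9e (blk 39, set 7) → VC-HIT  vc=[31, 62, 54]
10: 0x2b (blk 10, set 2) → L1-HIT  vc=[31, 62, 54]
11: 0x7c (blk 31, set 7) → VC-HIT  vc=[39, 62, 54]
12: 0xd9 (blk 54, set 6) → VC-HIT  vc=[39, 62, 38]
13: 0x99 (blk 38, set 6) → VC-HIT  vc=[39, 62, 54]
14: 0x7f (blk 31, set 7) → L1-HIT  vc=[39, 62, 54]
15: 0x7d (blk 31, set 7) → L1-HIT  vc=[39, 62, 54]

VC = [39, 62, 54]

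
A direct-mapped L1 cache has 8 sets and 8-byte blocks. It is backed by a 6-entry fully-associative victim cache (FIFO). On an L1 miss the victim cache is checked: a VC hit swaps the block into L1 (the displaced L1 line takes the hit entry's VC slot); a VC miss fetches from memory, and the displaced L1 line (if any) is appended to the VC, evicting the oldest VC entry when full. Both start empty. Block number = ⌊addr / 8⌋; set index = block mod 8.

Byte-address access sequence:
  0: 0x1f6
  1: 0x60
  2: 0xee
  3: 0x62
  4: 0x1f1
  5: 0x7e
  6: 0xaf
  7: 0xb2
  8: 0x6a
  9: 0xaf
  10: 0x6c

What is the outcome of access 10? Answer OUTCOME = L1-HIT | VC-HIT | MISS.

#0 0x1f6→b62/s6 MISS; vc=[]
#1 0x60→b12/s4 MISS; vc=[]
#2 0xee→b29/s5 MISS; vc=[]
#3 0x62→b12/s4 L1-HIT; vc=[]
#4 0x1f1→b62/s6 L1-HIT; vc=[]
#5 0x7e→b15/s7 MISS; vc=[]
#6 0xaf→b21/s5 MISS; vc=[29]
#7 0xb2→b22/s6 MISS; vc=[29,62]
#8 0x6a→b13/s5 MISS; vc=[29,62,21]
#9 0xaf→b21/s5 VC-HIT; vc=[29,62,13]
#10 0x6c→b13/s5 VC-HIT; vc=[29,62,21]

OUTCOME = VC-HIT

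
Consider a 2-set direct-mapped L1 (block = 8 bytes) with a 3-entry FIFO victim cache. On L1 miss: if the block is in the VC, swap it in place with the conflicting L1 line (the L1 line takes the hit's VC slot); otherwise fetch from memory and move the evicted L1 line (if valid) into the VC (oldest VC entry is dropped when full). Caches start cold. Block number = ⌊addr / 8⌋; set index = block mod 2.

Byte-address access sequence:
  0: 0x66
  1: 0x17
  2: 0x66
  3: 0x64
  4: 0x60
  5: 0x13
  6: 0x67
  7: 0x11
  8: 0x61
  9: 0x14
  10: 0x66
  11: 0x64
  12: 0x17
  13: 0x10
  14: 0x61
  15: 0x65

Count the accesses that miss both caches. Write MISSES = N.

  [0] addr=0x66 blk=12 s=0: MISS | VC []
  [1] addr=0x17 blk=2 s=0: MISS | VC [12]
  [2] addr=0x66 blk=12 s=0: VC-HIT | VC [2]
  [3] addr=0x64 blk=12 s=0: L1-HIT | VC [2]
  [4] addr=0x60 blk=12 s=0: L1-HIT | VC [2]
  [5] addr=0x13 blk=2 s=0: VC-HIT | VC [12]
  [6] addr=0x67 blk=12 s=0: VC-HIT | VC [2]
  [7] addr=0x11 blk=2 s=0: VC-HIT | VC [12]
  [8] addr=0x61 blk=12 s=0: VC-HIT | VC [2]
  [9] addr=0x14 blk=2 s=0: VC-HIT | VC [12]
  [10] addr=0x66 blk=12 s=0: VC-HIT | VC [2]
  [11] addr=0x64 blk=12 s=0: L1-HIT | VC [2]
  [12] addr=0x17 blk=2 s=0: VC-HIT | VC [12]
  [13] addr=0x10 blk=2 s=0: L1-HIT | VC [12]
  [14] addr=0x61 blk=12 s=0: VC-HIT | VC [2]
  [15] addr=0x65 blk=12 s=0: L1-HIT | VC [2]

MISSES = 2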